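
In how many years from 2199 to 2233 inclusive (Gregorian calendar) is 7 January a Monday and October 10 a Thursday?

Check each year's weekday for 7 January and October 10:
  2199: Mon/Thu ✓  2200: Tue/Fri  2201: Wed/Sat  2202: Thu/Sun  2203: Fri/Mon  2204: Sat/Wed  2205: Mon/Thu ✓  2206: Tue/Fri  2207: Wed/Sat  2208: Thu/Mon  2209: Sat/Tue  2210: Sun/Wed  2211: Mon/Thu ✓  2212: Tue/Sat  …(7 more)…  2220: Fri/Tue  2221: Sun/Wed  2222: Mon/Thu ✓  2223: Tue/Fri  2224: Wed/Sun  2225: Fri/Mon  2226: Sat/Tue  2227: Sun/Wed  2228: Mon/Fri  2229: Wed/Sat  2230: Thu/Sun  2231: Fri/Mon  2232: Sat/Wed  2233: Mon/Thu ✓
Both conditions hold in: 2199, 2205, 2211, 2222, 2233 — 5.

5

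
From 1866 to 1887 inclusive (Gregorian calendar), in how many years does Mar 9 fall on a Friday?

Track Mar 9's weekday year by year (advancing +1, or +2 across a Feb 29):
  1866: Fri ✓  1867: Sat (+1)  1868: Mon (+2)  1869: Tue (+1)  1870: Wed (+1)
  1871: Thu (+1)  1872: Sat (+2)  1873: Sun (+1)  1874: Mon (+1)  1875: Tue (+1)
  1876: Thu (+2)  1877: Fri (+1) ✓  1878: Sat (+1)  1879: Sun (+1)  1880: Tue (+2)
  1881: Wed (+1)  1882: Thu (+1)  1883: Fri (+1) ✓  1884: Sun (+2)  1885: Mon (+1)
  1886: Tue (+1)  1887: Wed (+1)
Friday years: 1866, 1877, 1883 — 3 in total.

3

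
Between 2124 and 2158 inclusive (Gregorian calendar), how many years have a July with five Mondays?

16

July has 31 days; it has five Mondays when Monday falls among the first (month-length − 28) days — i.e. when July 1 is one of Monday/Sunday/Saturday.
July 1 by year: 2124:Sat✓ 2125:Sun✓ 2126:Mon✓ 2127:Tue 2128:Thu 2129:Fri 2130:Sat✓ 2131:Sun✓ 2132:Tue 2133:Wed 2134:Thu 2135:Fri 2136:Sun✓ 2137:Mon✓ 2138:Tue …(5 more)… 2144:Wed 2145:Thu 2146:Fri 2147:Sat✓ 2148:Mon✓ 2149:Tue 2150:Wed 2151:Thu 2152:Sat✓ 2153:Sun✓ 2154:Mon✓ 2155:Tue 2156:Thu 2157:Fri 2158:Sat✓
Years with five Mondays: 2124, 2125, 2126, 2130, 2131, 2136, 2137, 2141, 2142, 2143, 2147, 2148, 2152, 2153, 2154, 2158 → 16.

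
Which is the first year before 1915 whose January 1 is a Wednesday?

1913

Jan 1 advances by 2 weekdays after a leap year and by 1 after a common year.
1915: Jan 1 is Friday.
1914: Thursday
1913: Wednesday
1913 begins on a Wednesday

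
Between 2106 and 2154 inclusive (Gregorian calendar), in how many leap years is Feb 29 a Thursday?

Leap years in 2106–2154: 12 of them.
Feb 29 weekday advances by 5 (mod 7) from one leap year to the next four years later (or differs when a century non-leap intervenes).
Leap-day weekdays: 2108:Wed 2112:Mon 2116:Sat 2120:Thu✓ 2124:Tue 2128:Sun 2132:Fri 2136:Wed 2140:Mon 2144:Sat 2148:Thu✓ 2152:Tue
Thursday: 2120, 2148 → 2.

2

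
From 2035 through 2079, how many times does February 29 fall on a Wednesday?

2

Leap years in 2035–2079: 11 of them.
Feb 29 weekday advances by 5 (mod 7) from one leap year to the next four years later (or differs when a century non-leap intervenes).
Leap-day weekdays: 2036:Fri 2040:Wed✓ 2044:Mon 2048:Sat 2052:Thu 2056:Tue 2060:Sun 2064:Fri 2068:Wed✓ 2072:Mon 2076:Sat
Wednesday: 2040, 2068 → 2.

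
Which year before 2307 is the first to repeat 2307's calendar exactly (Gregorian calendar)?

Two years share a calendar iff Jan 1 falls on the same weekday and both are leap or both are common. 2307: Jan 1 is Tuesday, common year.
2306: Jan 1 Monday, common
2305: Jan 1 Sunday, common
2304: Jan 1 Friday, leap
2303: Jan 1 Thursday, common
2302: Jan 1 Wednesday, common
2301: Jan 1 Tuesday, common
2301 matches on both conditions.

2301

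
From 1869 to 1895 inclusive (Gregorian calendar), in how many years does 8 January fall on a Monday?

4

Track 8 January's weekday year by year (advancing +1, or +2 across a Feb 29):
  1869: Fri  1870: Sat (+1)  1871: Sun (+1)  1872: Mon (+1) ✓  1873: Wed (+2)
  1874: Thu (+1)  1875: Fri (+1)  1876: Sat (+1)  1877: Mon (+2) ✓  1878: Tue (+1)
  1879: Wed (+1)  1880: Thu (+1)  1881: Sat (+2)  1882: Sun (+1)  1883: Mon (+1) ✓
  1884: Tue (+1)  1885: Thu (+2)  1886: Fri (+1)  1887: Sat (+1)  1888: Sun (+1)
  1889: Tue (+2)  1890: Wed (+1)  1891: Thu (+1)  1892: Fri (+1)  1893: Sun (+2)
  1894: Mon (+1) ✓  1895: Tue (+1)
Monday years: 1872, 1877, 1883, 1894 — 4 in total.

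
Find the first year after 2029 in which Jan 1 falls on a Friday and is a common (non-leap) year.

Jan 1 advances by 2 weekdays after a leap year and by 1 after a common year.
2029: Jan 1 is Monday.
2030: Tuesday
2031: Wednesday
2032: Thursday (leap)
2033: Saturday
2034: Sunday
2035: Monday
2036: Tuesday (leap)
2037: Thursday
2038: Friday
2038 begins on a Friday and is a common year.

2038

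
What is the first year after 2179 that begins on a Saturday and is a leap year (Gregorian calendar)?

Jan 1 advances by 2 weekdays after a leap year and by 1 after a common year.
2179: Jan 1 is Friday.
2180: Saturday (leap)
2180 begins on a Saturday and is a leap year.

2180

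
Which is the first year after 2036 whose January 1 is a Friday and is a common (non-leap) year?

Jan 1 advances by 2 weekdays after a leap year and by 1 after a common year.
2036: Jan 1 is Tuesday (leap).
2037: Thursday
2038: Friday
2038 begins on a Friday and is a common year.

2038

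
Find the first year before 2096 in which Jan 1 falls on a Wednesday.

Jan 1 advances by 2 weekdays after a leap year and by 1 after a common year.
2096: Jan 1 is Sunday (leap).
2095: Saturday
2094: Friday
2093: Thursday
2092: Tuesday (leap)
2091: Monday
2090: Sunday
2089: Saturday
2088: Thursday (leap)
2087: Wednesday
2087 begins on a Wednesday

2087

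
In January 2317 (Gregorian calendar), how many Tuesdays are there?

5

January 2317 has 31 days and begins on Monday.
The first Tuesday is January 2.
Tuesdays fall on 2, 9, 16, 23, 30 — that's 5.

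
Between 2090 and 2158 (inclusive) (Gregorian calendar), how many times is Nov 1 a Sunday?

Track Nov 1's weekday year by year (advancing +1, or +2 across a Feb 29):
  2090: Wed  2091: Thu (+1)  2092: Sat (+2)  2093: Sun (+1) ✓  2094: Mon (+1)
  2095: Tue (+1)  2096: Thu (+2)  2097: Fri (+1)  2098: Sat (+1)  2099: Sun (+1) ✓
  2100: Mon (+1)  2101: Tue (+1)  2102: Wed (+1)  2103: Thu (+1)  … (41 more years) …
  2145: Mon (+1)  2146: Tue (+1)  2147: Wed (+1)  2148: Fri (+2)  2149: Sat (+1)
  2150: Sun (+1) ✓  2151: Mon (+1)  2152: Wed (+2)  2153: Thu (+1)  2154: Fri (+1)
  2155: Sat (+1)  2156: Mon (+2)  2157: Tue (+1)  2158: Wed (+1)
Sunday years: 2093, 2099, 2105, 2111, 2116, 2122, 2133, 2139, 2144, 2150 — 10 in total.

10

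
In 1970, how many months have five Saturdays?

A month of length L has five Saturdays iff its first Saturday is on day ≤ L−28 (so day 1–3 in a 31-day month, 1–2 in a 30-day month, day 1 in a leap February).
Checking each month of 1970: Jan starts Thu (31d) ✓; Feb starts Sun (28d); Mar starts Sun (31d); Apr starts Wed (30d); May starts Fri (31d) ✓; Jun starts Mon (30d); Jul starts Wed (31d); Aug starts Sat (31d) ✓; Sep starts Tue (30d); Oct starts Thu (31d) ✓; Nov starts Sun (30d); Dec starts Tue (31d).
Five-Saturday months: January, May, August, October → 4.

4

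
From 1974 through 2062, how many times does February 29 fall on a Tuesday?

Leap years in 1974–2062: 22 of them.
Feb 29 weekday advances by 5 (mod 7) from one leap year to the next four years later (or differs when a century non-leap intervenes).
Leap-day weekdays: 1976:Sun 1980:Fri 1984:Wed 1988:Mon 1992:Sat 1996:Thu 2000:Tue✓ 2004:Sun 2008:Fri 2012:Wed 2016:Mon 2020:Sat 2024:Thu 2028:Tue✓ 2032:Sun 2036:Fri 2040:Wed 2044:Mon 2048:Sat 2052:Thu 2056:Tue✓ 2060:Sun
Tuesday: 2000, 2028, 2056 → 3.

3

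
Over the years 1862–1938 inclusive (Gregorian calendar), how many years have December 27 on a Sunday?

Track December 27's weekday year by year (advancing +1, or +2 across a Feb 29):
  1862: Sat  1863: Sun (+1) ✓  1864: Tue (+2)  1865: Wed (+1)  1866: Thu (+1)
  1867: Fri (+1)  1868: Sun (+2) ✓  1869: Mon (+1)  1870: Tue (+1)  1871: Wed (+1)
  1872: Fri (+2)  1873: Sat (+1)  1874: Sun (+1) ✓  1875: Mon (+1)  … (49 more years) …
  1925: Sun (+1) ✓  1926: Mon (+1)  1927: Tue (+1)  1928: Thu (+2)  1929: Fri (+1)
  1930: Sat (+1)  1931: Sun (+1) ✓  1932: Tue (+2)  1933: Wed (+1)  1934: Thu (+1)
  1935: Fri (+1)  1936: Sun (+2) ✓  1937: Mon (+1)  1938: Tue (+1)
Sunday years: 1863, 1868, 1874, 1885, 1891, 1896, 1903, 1908, 1914, 1925, 1931, 1936 — 12 in total.

12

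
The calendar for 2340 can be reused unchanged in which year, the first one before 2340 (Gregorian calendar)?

Two years share a calendar iff Jan 1 falls on the same weekday and both are leap or both are common. 2340: Jan 1 is Monday, leap year.
2339: Jan 1 Sunday, common
2338: Jan 1 Saturday, common
2337: Jan 1 Friday, common
2336: Jan 1 Wednesday, leap
2335: Jan 1 Tuesday, common
2334: Jan 1 Monday, common
2333: Jan 1 Sunday, common
2332: Jan 1 Friday, leap
2331: Jan 1 Thursday, common
2330: Jan 1 Wednesday, common
2329: Jan 1 Tuesday, common
2328: Jan 1 Sunday, leap
2327: Jan 1 Saturday, common
2326: Jan 1 Friday, common
2325: Jan 1 Thursday, common
2324: Jan 1 Tuesday, leap
2323: Jan 1 Monday, common
2322: Jan 1 Sunday, common
2321: Jan 1 Saturday, common
2320: Jan 1 Thursday, leap
2319: Jan 1 Wednesday, common
2318: Jan 1 Tuesday, common
2317: Jan 1 Monday, common
2316: Jan 1 Saturday, leap
2315: Jan 1 Friday, common
2314: Jan 1 Thursday, common
2313: Jan 1 Wednesday, common
2312: Jan 1 Monday, leap
2312 matches on both conditions.

2312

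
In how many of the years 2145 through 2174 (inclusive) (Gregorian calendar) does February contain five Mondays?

1

February has 28 days (29 in leap years); it has five Mondays when Monday falls among the first (month-length − 28) days — i.e. when February 1 is Monday in a leap year (never in a common year).
February 1 by year: 2145:Mon 2146:Tue 2147:Wed 2148:Thu 2149:Sat 2150:Sun 2151:Mon 2152:Tue 2153:Thu 2154:Fri 2155:Sat 2156:Sun 2157:Tue 2158:Wed 2159:Thu 2160:Fri 2161:Sun 2162:Mon 2163:Tue 2164:Wed 2165:Fri 2166:Sat 2167:Sun 2168:Mon✓ 2169:Wed 2170:Thu 2171:Fri 2172:Sat 2173:Mon 2174:Tue
Years with five Mondays: 2168 → 1.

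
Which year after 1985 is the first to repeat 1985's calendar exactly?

1991

Two years share a calendar iff Jan 1 falls on the same weekday and both are leap or both are common. 1985: Jan 1 is Tuesday, common year.
1986: Jan 1 Wednesday, common
1987: Jan 1 Thursday, common
1988: Jan 1 Friday, leap
1989: Jan 1 Sunday, common
1990: Jan 1 Monday, common
1991: Jan 1 Tuesday, common
1991 matches on both conditions.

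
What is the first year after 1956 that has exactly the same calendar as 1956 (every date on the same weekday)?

1984

Two years share a calendar iff Jan 1 falls on the same weekday and both are leap or both are common. 1956: Jan 1 is Sunday, leap year.
1957: Jan 1 Tuesday, common
1958: Jan 1 Wednesday, common
1959: Jan 1 Thursday, common
1960: Jan 1 Friday, leap
1961: Jan 1 Sunday, common
1962: Jan 1 Monday, common
1963: Jan 1 Tuesday, common
1964: Jan 1 Wednesday, leap
1965: Jan 1 Friday, common
1966: Jan 1 Saturday, common
1967: Jan 1 Sunday, common
1968: Jan 1 Monday, leap
1969: Jan 1 Wednesday, common
1970: Jan 1 Thursday, common
1971: Jan 1 Friday, common
1972: Jan 1 Saturday, leap
1973: Jan 1 Monday, common
1974: Jan 1 Tuesday, common
1975: Jan 1 Wednesday, common
1976: Jan 1 Thursday, leap
1977: Jan 1 Saturday, common
1978: Jan 1 Sunday, common
1979: Jan 1 Monday, common
1980: Jan 1 Tuesday, leap
1981: Jan 1 Thursday, common
1982: Jan 1 Friday, common
1983: Jan 1 Saturday, common
1984: Jan 1 Sunday, leap
1984 matches on both conditions.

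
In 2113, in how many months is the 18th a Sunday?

1

Check the 18th of each month of 2113: Jan 18: Wed, Feb 18: Sat, Mar 18: Sat, Apr 18: Tue, May 18: Thu, Jun 18: Sun, Jul 18: Tue, Aug 18: Fri, Sep 18: Mon, Oct 18: Wed, Nov 18: Sat, Dec 18: Mon.
Sunday occurs in June — 1 month.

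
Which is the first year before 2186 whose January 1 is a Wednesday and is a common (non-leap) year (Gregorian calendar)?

Jan 1 advances by 2 weekdays after a leap year and by 1 after a common year.
2186: Jan 1 is Sunday.
2185: Saturday
2184: Thursday (leap)
2183: Wednesday
2183 begins on a Wednesday and is a common year.

2183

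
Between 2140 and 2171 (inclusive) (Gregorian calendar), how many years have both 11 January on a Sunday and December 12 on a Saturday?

3

Check each year's weekday for 11 January and December 12:
  2140: Mon/Mon  2141: Wed/Tue  2142: Thu/Wed  2143: Fri/Thu  2144: Sat/Sat  2145: Mon/Sun  2146: Tue/Mon  2147: Wed/Tue  2148: Thu/Thu  2149: Sat/Fri  2150: Sun/Sat ✓  2151: Mon/Sun  2152: Tue/Tue  2153: Thu/Wed  …(4 more)…  2158: Wed/Tue  2159: Thu/Wed  2160: Fri/Fri  2161: Sun/Sat ✓  2162: Mon/Sun  2163: Tue/Mon  2164: Wed/Wed  2165: Fri/Thu  2166: Sat/Fri  2167: Sun/Sat ✓  2168: Mon/Mon  2169: Wed/Tue  2170: Thu/Wed  2171: Fri/Thu
Both conditions hold in: 2150, 2161, 2167 — 3.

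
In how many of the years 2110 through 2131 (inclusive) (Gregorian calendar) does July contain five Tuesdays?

9

July has 31 days; it has five Tuesdays when Tuesday falls among the first (month-length − 28) days — i.e. when July 1 is one of Tuesday/Monday/Sunday.
July 1 by year: 2110:Tue✓ 2111:Wed 2112:Fri 2113:Sat 2114:Sun✓ 2115:Mon✓ 2116:Wed 2117:Thu 2118:Fri 2119:Sat 2120:Mon✓ 2121:Tue✓ 2122:Wed 2123:Thu 2124:Sat 2125:Sun✓ 2126:Mon✓ 2127:Tue✓ 2128:Thu 2129:Fri 2130:Sat 2131:Sun✓
Years with five Tuesdays: 2110, 2114, 2115, 2120, 2121, 2125, 2126, 2127, 2131 → 9.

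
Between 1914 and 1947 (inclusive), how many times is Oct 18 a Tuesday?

Track Oct 18's weekday year by year (advancing +1, or +2 across a Feb 29):
  1914: Sun  1915: Mon (+1)  1916: Wed (+2)  1917: Thu (+1)  1918: Fri (+1)
  1919: Sat (+1)  1920: Mon (+2)  1921: Tue (+1) ✓  1922: Wed (+1)  1923: Thu (+1)
  1924: Sat (+2)  1925: Sun (+1)  1926: Mon (+1)  1927: Tue (+1) ✓  … (6 more years) …
  1934: Thu (+1)  1935: Fri (+1)  1936: Sun (+2)  1937: Mon (+1)  1938: Tue (+1) ✓
  1939: Wed (+1)  1940: Fri (+2)  1941: Sat (+1)  1942: Sun (+1)  1943: Mon (+1)
  1944: Wed (+2)  1945: Thu (+1)  1946: Fri (+1)  1947: Sat (+1)
Tuesday years: 1921, 1927, 1932, 1938 — 4 in total.

4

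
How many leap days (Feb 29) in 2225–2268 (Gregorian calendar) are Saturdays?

Leap years in 2225–2268: 11 of them.
Feb 29 weekday advances by 5 (mod 7) from one leap year to the next four years later (or differs when a century non-leap intervenes).
Leap-day weekdays: 2228:Fri 2232:Wed 2236:Mon 2240:Sat✓ 2244:Thu 2248:Tue 2252:Sun 2256:Fri 2260:Wed 2264:Mon 2268:Sat✓
Saturday: 2240, 2268 → 2.

2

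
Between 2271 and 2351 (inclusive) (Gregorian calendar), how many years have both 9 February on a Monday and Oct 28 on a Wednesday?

Check each year's weekday for 9 February and Oct 28:
  2271: Thu/Sat  2272: Fri/Mon  2273: Sun/Tue  2274: Mon/Wed ✓  2275: Tue/Thu  2276: Wed/Sat  2277: Fri/Sun  2278: Sat/Mon  2279: Sun/Tue  2280: Mon/Thu  2281: Wed/Fri  2282: Thu/Sat  2283: Fri/Sun  2284: Sat/Tue  …(53 more)…  2338: Wed/Fri  2339: Thu/Sat  2340: Fri/Mon  2341: Sun/Tue  2342: Mon/Wed ✓  2343: Tue/Thu  2344: Wed/Sat  2345: Fri/Sun  2346: Sat/Mon  2347: Sun/Tue  2348: Mon/Thu  2349: Wed/Fri  2350: Thu/Sat  2351: Fri/Sun
Both conditions hold in: 2274, 2285, 2291, 2303, 2314, 2325, 2331, 2342 — 8.

8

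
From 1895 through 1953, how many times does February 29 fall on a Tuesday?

Leap years in 1895–1953: 14 of them.
Feb 29 weekday advances by 5 (mod 7) from one leap year to the next four years later (or differs when a century non-leap intervenes).
Leap-day weekdays: 1896:Sat 1904:Mon 1908:Sat 1912:Thu 1916:Tue✓ 1920:Sun 1924:Fri 1928:Wed 1932:Mon 1936:Sat 1940:Thu 1944:Tue✓ 1948:Sun 1952:Fri
Tuesday: 1916, 1944 → 2.

2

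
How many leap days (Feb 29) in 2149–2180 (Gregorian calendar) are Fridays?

1

Leap years in 2149–2180: 8 of them.
Feb 29 weekday advances by 5 (mod 7) from one leap year to the next four years later (or differs when a century non-leap intervenes).
Leap-day weekdays: 2152:Tue 2156:Sun 2160:Fri✓ 2164:Wed 2168:Mon 2172:Sat 2176:Thu 2180:Tue
Friday: 2160 → 1.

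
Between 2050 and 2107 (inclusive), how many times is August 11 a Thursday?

9

Track August 11's weekday year by year (advancing +1, or +2 across a Feb 29):
  2050: Thu ✓  2051: Fri (+1)  2052: Sun (+2)  2053: Mon (+1)  2054: Tue (+1)
  2055: Wed (+1)  2056: Fri (+2)  2057: Sat (+1)  2058: Sun (+1)  2059: Mon (+1)
  2060: Wed (+2)  2061: Thu (+1) ✓  2062: Fri (+1)  2063: Sat (+1)  … (30 more years) …
  2094: Wed (+1)  2095: Thu (+1) ✓  2096: Sat (+2)  2097: Sun (+1)  2098: Mon (+1)
  2099: Tue (+1)  2100: Wed (+1)  2101: Thu (+1) ✓  2102: Fri (+1)  2103: Sat (+1)
  2104: Mon (+2)  2105: Tue (+1)  2106: Wed (+1)  2107: Thu (+1) ✓
Thursday years: 2050, 2061, 2067, 2072, 2078, 2089, 2095, 2101, 2107 — 9 in total.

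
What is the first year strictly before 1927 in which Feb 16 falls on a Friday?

1923

From one year to the next, a fixed date's weekday advances by 1, or by 2 when a Feb 29 lies between the two dates.
1927: February 16 is Wednesday.
1926: Tuesday (−1)
1925: Monday (−1)
1924: Saturday (−2)
1923: Friday (−1)
Feb 16 falls on a Friday in 1923.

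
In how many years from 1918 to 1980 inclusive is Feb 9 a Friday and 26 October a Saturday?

Check each year's weekday for Feb 9 and 26 October:
  1918: Sat/Sat  1919: Sun/Sun  1920: Mon/Tue  1921: Wed/Wed  1922: Thu/Thu  1923: Fri/Fri  1924: Sat/Sun  1925: Mon/Mon  1926: Tue/Tue  1927: Wed/Wed  1928: Thu/Fri  1929: Sat/Sat  1930: Sun/Sun  1931: Mon/Mon  …(35 more)…  1967: Thu/Thu  1968: Fri/Sat ✓  1969: Sun/Sun  1970: Mon/Mon  1971: Tue/Tue  1972: Wed/Thu  1973: Fri/Fri  1974: Sat/Sat  1975: Sun/Sun  1976: Mon/Tue  1977: Wed/Wed  1978: Thu/Thu  1979: Fri/Fri  1980: Sat/Sun
Both conditions hold in: 1940, 1968 — 2.

2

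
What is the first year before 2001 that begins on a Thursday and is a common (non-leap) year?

Jan 1 advances by 2 weekdays after a leap year and by 1 after a common year.
2001: Jan 1 is Monday.
2000: Saturday (leap)
1999: Friday
1998: Thursday
1998 begins on a Thursday and is a common year.

1998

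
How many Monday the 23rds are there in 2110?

1

Check the 23rd of each month of 2110: Jan 23: Thu, Feb 23: Sun, Mar 23: Sun, Apr 23: Wed, May 23: Fri, Jun 23: Mon, Jul 23: Wed, Aug 23: Sat, Sep 23: Tue, Oct 23: Thu, Nov 23: Sun, Dec 23: Tue.
Monday occurs in June — 1 month.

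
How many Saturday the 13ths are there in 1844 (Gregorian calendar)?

3

Check the 13th of each month of 1844: Jan 13: Sat, Feb 13: Tue, Mar 13: Wed, Apr 13: Sat, May 13: Mon, Jun 13: Thu, Jul 13: Sat, Aug 13: Tue, Sep 13: Fri, Oct 13: Sun, Nov 13: Wed, Dec 13: Fri.
Saturday occurs in January, April, July — 3 months.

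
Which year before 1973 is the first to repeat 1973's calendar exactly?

Two years share a calendar iff Jan 1 falls on the same weekday and both are leap or both are common. 1973: Jan 1 is Monday, common year.
1972: Jan 1 Saturday, leap
1971: Jan 1 Friday, common
1970: Jan 1 Thursday, common
1969: Jan 1 Wednesday, common
1968: Jan 1 Monday, leap
1967: Jan 1 Sunday, common
1966: Jan 1 Saturday, common
1965: Jan 1 Friday, common
1964: Jan 1 Wednesday, leap
1963: Jan 1 Tuesday, common
1962: Jan 1 Monday, common
1962 matches on both conditions.

1962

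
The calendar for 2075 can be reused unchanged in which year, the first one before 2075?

2069

Two years share a calendar iff Jan 1 falls on the same weekday and both are leap or both are common. 2075: Jan 1 is Tuesday, common year.
2074: Jan 1 Monday, common
2073: Jan 1 Sunday, common
2072: Jan 1 Friday, leap
2071: Jan 1 Thursday, common
2070: Jan 1 Wednesday, common
2069: Jan 1 Tuesday, common
2069 matches on both conditions.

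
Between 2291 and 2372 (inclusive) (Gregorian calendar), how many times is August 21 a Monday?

Track August 21's weekday year by year (advancing +1, or +2 across a Feb 29):
  2291: Fri  2292: Sun (+2)  2293: Mon (+1) ✓  2294: Tue (+1)  2295: Wed (+1)
  2296: Fri (+2)  2297: Sat (+1)  2298: Sun (+1)  2299: Mon (+1) ✓  2300: Tue (+1)
  2301: Wed (+1)  2302: Thu (+1)  2303: Fri (+1)  2304: Sun (+2)  … (54 more years) …
  2359: Fri (+1)  2360: Sun (+2)  2361: Mon (+1) ✓  2362: Tue (+1)  2363: Wed (+1)
  2364: Fri (+2)  2365: Sat (+1)  2366: Sun (+1)  2367: Mon (+1) ✓  2368: Wed (+2)
  2369: Thu (+1)  2370: Fri (+1)  2371: Sat (+1)  2372: Mon (+2) ✓
Monday years: 2293, 2299, 2305, 2311, 2316, 2322, 2333, 2339, 2344, 2350, 2361, 2367, 2372 — 13 in total.

13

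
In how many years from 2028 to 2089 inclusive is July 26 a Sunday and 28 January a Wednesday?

6

Check each year's weekday for July 26 and 28 January:
  2028: Wed/Fri  2029: Thu/Sun  2030: Fri/Mon  2031: Sat/Tue  2032: Mon/Wed  2033: Tue/Fri  2034: Wed/Sat  2035: Thu/Sun  2036: Sat/Mon  2037: Sun/Wed ✓  2038: Mon/Thu  2039: Tue/Fri  2040: Thu/Sat  2041: Fri/Mon  …(34 more)…  2076: Sun/Tue  2077: Mon/Thu  2078: Tue/Fri  2079: Wed/Sat  2080: Fri/Sun  2081: Sat/Tue  2082: Sun/Wed ✓  2083: Mon/Thu  2084: Wed/Fri  2085: Thu/Sun  2086: Fri/Mon  2087: Sat/Tue  2088: Mon/Wed  2089: Tue/Fri
Both conditions hold in: 2037, 2043, 2054, 2065, 2071, 2082 — 6.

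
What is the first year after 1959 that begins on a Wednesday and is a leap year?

Jan 1 advances by 2 weekdays after a leap year and by 1 after a common year.
1959: Jan 1 is Thursday.
1960: Friday (leap)
1961: Sunday
1962: Monday
1963: Tuesday
1964: Wednesday (leap)
1964 begins on a Wednesday and is a leap year.

1964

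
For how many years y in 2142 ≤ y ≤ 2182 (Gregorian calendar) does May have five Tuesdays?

May has 31 days; it has five Tuesdays when Tuesday falls among the first (month-length − 28) days — i.e. when May 1 is one of Tuesday/Monday/Sunday.
May 1 by year: 2142:Tue✓ 2143:Wed 2144:Fri 2145:Sat 2146:Sun✓ 2147:Mon✓ 2148:Wed 2149:Thu 2150:Fri 2151:Sat 2152:Mon✓ 2153:Tue✓ 2154:Wed 2155:Thu 2156:Sat …(11 more)… 2168:Sun✓ 2169:Mon✓ 2170:Tue✓ 2171:Wed 2172:Fri 2173:Sat 2174:Sun✓ 2175:Mon✓ 2176:Wed 2177:Thu 2178:Fri 2179:Sat 2180:Mon✓ 2181:Tue✓ 2182:Wed
Years with five Tuesdays: 2142, 2146, 2147, 2152, 2153, 2157, 2158, 2159, 2163, 2164, 2168, 2169, 2170, 2174, 2175, 2180, 2181 → 17.

17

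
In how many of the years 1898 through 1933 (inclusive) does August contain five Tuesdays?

16

August has 31 days; it has five Tuesdays when Tuesday falls among the first (month-length − 28) days — i.e. when August 1 is one of Tuesday/Monday/Sunday.
August 1 by year: 1898:Mon✓ 1899:Tue✓ 1900:Wed 1901:Thu 1902:Fri 1903:Sat 1904:Mon✓ 1905:Tue✓ 1906:Wed 1907:Thu 1908:Sat 1909:Sun✓ 1910:Mon✓ 1911:Tue✓ 1912:Thu …(6 more)… 1919:Fri 1920:Sun✓ 1921:Mon✓ 1922:Tue✓ 1923:Wed 1924:Fri 1925:Sat 1926:Sun✓ 1927:Mon✓ 1928:Wed 1929:Thu 1930:Fri 1931:Sat 1932:Mon✓ 1933:Tue✓
Years with five Tuesdays: 1898, 1899, 1904, 1905, 1909, 1910, 1911, 1915, 1916, 1920, 1921, 1922, 1926, 1927, 1932, 1933 → 16.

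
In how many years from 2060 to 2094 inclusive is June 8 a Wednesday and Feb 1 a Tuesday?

Check each year's weekday for June 8 and Feb 1:
  2060: Tue/Sun  2061: Wed/Tue ✓  2062: Thu/Wed  2063: Fri/Thu  2064: Sun/Fri  2065: Mon/Sun  2066: Tue/Mon  2067: Wed/Tue ✓  2068: Fri/Wed  2069: Sat/Fri  2070: Sun/Sat  2071: Mon/Sun  2072: Wed/Mon  2073: Thu/Wed  …(7 more)…  2081: Sun/Sat  2082: Mon/Sun  2083: Tue/Mon  2084: Thu/Tue  2085: Fri/Thu  2086: Sat/Fri  2087: Sun/Sat  2088: Tue/Sun  2089: Wed/Tue ✓  2090: Thu/Wed  2091: Fri/Thu  2092: Sun/Fri  2093: Mon/Sun  2094: Tue/Mon
Both conditions hold in: 2061, 2067, 2078, 2089 — 4.

4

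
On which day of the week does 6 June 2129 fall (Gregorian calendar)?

Monday

January 1, 2129 is a Saturday.
June 6 is day 157 of the year, i.e. 156 days after Jan 1.
156 mod 7 = 2, so advance 2 weekdays from Saturday: Monday.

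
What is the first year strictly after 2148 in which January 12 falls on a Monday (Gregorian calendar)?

From one year to the next, a fixed date's weekday advances by 1, or by 2 when a Feb 29 lies between the two dates.
2148: January 12 is Friday.
2149: Sunday (+2)
2150: Monday (+1)
January 12 falls on a Monday in 2150.

2150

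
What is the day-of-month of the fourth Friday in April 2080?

April 1, 2080 is a Monday, so the first Friday is the 5th.
The fourth Friday is 5 + 21 = 26.

26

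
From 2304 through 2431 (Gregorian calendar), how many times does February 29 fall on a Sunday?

4

Leap years in 2304–2431: 32 of them.
Feb 29 weekday advances by 5 (mod 7) from one leap year to the next four years later (or differs when a century non-leap intervenes).
Leap-day weekdays: 2304:Mon 2308:Sat 2312:Thu 2316:Tue 2320:Sun✓ 2324:Fri 2328:Wed 2332:Mon 2336:Sat 2340:Thu 2344:Tue 2348:Sun✓ 2352:Fri …(6 more)… 2380:Fri 2384:Wed 2388:Mon 2392:Sat 2396:Thu 2400:Tue 2404:Sun✓ 2408:Fri 2412:Wed 2416:Mon 2420:Sat 2424:Thu 2428:Tue
Sunday: 2320, 2348, 2376, 2404 → 4.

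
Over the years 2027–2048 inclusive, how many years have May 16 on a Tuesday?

3

Track May 16's weekday year by year (advancing +1, or +2 across a Feb 29):
  2027: Sun  2028: Tue (+2) ✓  2029: Wed (+1)  2030: Thu (+1)  2031: Fri (+1)
  2032: Sun (+2)  2033: Mon (+1)  2034: Tue (+1) ✓  2035: Wed (+1)  2036: Fri (+2)
  2037: Sat (+1)  2038: Sun (+1)  2039: Mon (+1)  2040: Wed (+2)  2041: Thu (+1)
  2042: Fri (+1)  2043: Sat (+1)  2044: Mon (+2)  2045: Tue (+1) ✓  2046: Wed (+1)
  2047: Thu (+1)  2048: Sat (+2)
Tuesday years: 2028, 2034, 2045 — 3 in total.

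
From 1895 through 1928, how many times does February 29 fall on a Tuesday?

1

Leap years in 1895–1928: 8 of them.
Feb 29 weekday advances by 5 (mod 7) from one leap year to the next four years later (or differs when a century non-leap intervenes).
Leap-day weekdays: 1896:Sat 1904:Mon 1908:Sat 1912:Thu 1916:Tue✓ 1920:Sun 1924:Fri 1928:Wed
Tuesday: 1916 → 1.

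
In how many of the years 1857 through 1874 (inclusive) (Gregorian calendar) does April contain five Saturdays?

5

April has 30 days; it has five Saturdays when Saturday falls among the first (month-length − 28) days — i.e. when April 1 is one of Saturday/Friday.
April 1 by year: 1857:Wed 1858:Thu 1859:Fri✓ 1860:Sun 1861:Mon 1862:Tue 1863:Wed 1864:Fri✓ 1865:Sat✓ 1866:Sun 1867:Mon 1868:Wed 1869:Thu 1870:Fri✓ 1871:Sat✓ 1872:Mon 1873:Tue 1874:Wed
Years with five Saturdays: 1859, 1864, 1865, 1870, 1871 → 5.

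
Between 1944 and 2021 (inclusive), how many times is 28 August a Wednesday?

Track 28 August's weekday year by year (advancing +1, or +2 across a Feb 29):
  1944: Mon  1945: Tue (+1)  1946: Wed (+1) ✓  1947: Thu (+1)  1948: Sat (+2)
  1949: Sun (+1)  1950: Mon (+1)  1951: Tue (+1)  1952: Thu (+2)  1953: Fri (+1)
  1954: Sat (+1)  1955: Sun (+1)  1956: Tue (+2)  1957: Wed (+1) ✓  … (50 more years) …
  2008: Thu (+2)  2009: Fri (+1)  2010: Sat (+1)  2011: Sun (+1)  2012: Tue (+2)
  2013: Wed (+1) ✓  2014: Thu (+1)  2015: Fri (+1)  2016: Sun (+2)  2017: Mon (+1)
  2018: Tue (+1)  2019: Wed (+1) ✓  2020: Fri (+2)  2021: Sat (+1)
Wednesday years: 1946, 1957, 1963, 1968, 1974, 1985, 1991, 1996, 2002, 2013, 2019 — 11 in total.

11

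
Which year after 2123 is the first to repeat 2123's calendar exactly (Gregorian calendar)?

2134

Two years share a calendar iff Jan 1 falls on the same weekday and both are leap or both are common. 2123: Jan 1 is Friday, common year.
2124: Jan 1 Saturday, leap
2125: Jan 1 Monday, common
2126: Jan 1 Tuesday, common
2127: Jan 1 Wednesday, common
2128: Jan 1 Thursday, leap
2129: Jan 1 Saturday, common
2130: Jan 1 Sunday, common
2131: Jan 1 Monday, common
2132: Jan 1 Tuesday, leap
2133: Jan 1 Thursday, common
2134: Jan 1 Friday, common
2134 matches on both conditions.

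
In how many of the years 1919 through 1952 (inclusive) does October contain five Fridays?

October has 31 days; it has five Fridays when Friday falls among the first (month-length − 28) days — i.e. when October 1 is one of Friday/Thursday/Wednesday.
October 1 by year: 1919:Wed✓ 1920:Fri✓ 1921:Sat 1922:Sun 1923:Mon 1924:Wed✓ 1925:Thu✓ 1926:Fri✓ 1927:Sat 1928:Mon 1929:Tue 1930:Wed✓ 1931:Thu✓ 1932:Sat 1933:Sun …(4 more)… 1938:Sat 1939:Sun 1940:Tue 1941:Wed✓ 1942:Thu✓ 1943:Fri✓ 1944:Sun 1945:Mon 1946:Tue 1947:Wed✓ 1948:Fri✓ 1949:Sat 1950:Sun 1951:Mon 1952:Wed✓
Years with five Fridays: 1919, 1920, 1924, 1925, 1926, 1930, 1931, 1936, 1937, 1941, 1942, 1943, 1947, 1948, 1952 → 15.

15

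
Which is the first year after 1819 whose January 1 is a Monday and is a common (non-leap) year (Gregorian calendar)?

1821

Jan 1 advances by 2 weekdays after a leap year and by 1 after a common year.
1819: Jan 1 is Friday.
1820: Saturday (leap)
1821: Monday
1821 begins on a Monday and is a common year.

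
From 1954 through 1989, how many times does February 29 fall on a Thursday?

1

Leap years in 1954–1989: 9 of them.
Feb 29 weekday advances by 5 (mod 7) from one leap year to the next four years later (or differs when a century non-leap intervenes).
Leap-day weekdays: 1956:Wed 1960:Mon 1964:Sat 1968:Thu✓ 1972:Tue 1976:Sun 1980:Fri 1984:Wed 1988:Mon
Thursday: 1968 → 1.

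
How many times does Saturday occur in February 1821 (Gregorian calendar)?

February 1821 has 28 days and begins on Thursday.
The first Saturday is February 3.
Saturdays fall on 3, 10, 17, 24 — that's 4.

4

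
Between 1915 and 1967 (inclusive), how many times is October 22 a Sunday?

Track October 22's weekday year by year (advancing +1, or +2 across a Feb 29):
  1915: Fri  1916: Sun (+2) ✓  1917: Mon (+1)  1918: Tue (+1)  1919: Wed (+1)
  1920: Fri (+2)  1921: Sat (+1)  1922: Sun (+1) ✓  1923: Mon (+1)  1924: Wed (+2)
  1925: Thu (+1)  1926: Fri (+1)  1927: Sat (+1)  1928: Mon (+2)  … (25 more years) …
  1954: Fri (+1)  1955: Sat (+1)  1956: Mon (+2)  1957: Tue (+1)  1958: Wed (+1)
  1959: Thu (+1)  1960: Sat (+2)  1961: Sun (+1) ✓  1962: Mon (+1)  1963: Tue (+1)
  1964: Thu (+2)  1965: Fri (+1)  1966: Sat (+1)  1967: Sun (+1) ✓
Sunday years: 1916, 1922, 1933, 1939, 1944, 1950, 1961, 1967 — 8 in total.

8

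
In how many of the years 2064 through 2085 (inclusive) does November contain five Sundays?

7

November has 30 days; it has five Sundays when Sunday falls among the first (month-length − 28) days — i.e. when November 1 is one of Sunday/Saturday.
November 1 by year: 2064:Sat✓ 2065:Sun✓ 2066:Mon 2067:Tue 2068:Thu 2069:Fri 2070:Sat✓ 2071:Sun✓ 2072:Tue 2073:Wed 2074:Thu 2075:Fri 2076:Sun✓ 2077:Mon 2078:Tue 2079:Wed 2080:Fri 2081:Sat✓ 2082:Sun✓ 2083:Mon 2084:Wed 2085:Thu
Years with five Sundays: 2064, 2065, 2070, 2071, 2076, 2081, 2082 → 7.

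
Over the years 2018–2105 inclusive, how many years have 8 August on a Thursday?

Track 8 August's weekday year by year (advancing +1, or +2 across a Feb 29):
  2018: Wed  2019: Thu (+1) ✓  2020: Sat (+2)  2021: Sun (+1)  2022: Mon (+1)
  2023: Tue (+1)  2024: Thu (+2) ✓  2025: Fri (+1)  2026: Sat (+1)  2027: Sun (+1)
  2028: Tue (+2)  2029: Wed (+1)  2030: Thu (+1) ✓  2031: Fri (+1)  … (60 more years) …
  2092: Fri (+2)  2093: Sat (+1)  2094: Sun (+1)  2095: Mon (+1)  2096: Wed (+2)
  2097: Thu (+1) ✓  2098: Fri (+1)  2099: Sat (+1)  2100: Sun (+1)  2101: Mon (+1)
  2102: Tue (+1)  2103: Wed (+1)  2104: Fri (+2)  2105: Sat (+1)
Thursday years: 2019, 2024, 2030, 2041, 2047, 2052, 2058, 2069, 2075, 2080, 2086, 2097 — 12 in total.

12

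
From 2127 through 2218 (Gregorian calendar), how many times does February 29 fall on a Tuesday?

2

Leap years in 2127–2218: 22 of them.
Feb 29 weekday advances by 5 (mod 7) from one leap year to the next four years later (or differs when a century non-leap intervenes).
Leap-day weekdays: 2128:Sun 2132:Fri 2136:Wed 2140:Mon 2144:Sat 2148:Thu 2152:Tue✓ 2156:Sun 2160:Fri 2164:Wed 2168:Mon 2172:Sat 2176:Thu 2180:Tue✓ 2184:Sun 2188:Fri 2192:Wed 2196:Mon 2204:Wed 2208:Mon 2212:Sat 2216:Thu
Tuesday: 2152, 2180 → 2.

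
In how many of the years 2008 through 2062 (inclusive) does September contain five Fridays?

16

September has 30 days; it has five Fridays when Friday falls among the first (month-length − 28) days — i.e. when September 1 is one of Friday/Thursday.
September 1 by year: 2008:Mon 2009:Tue 2010:Wed 2011:Thu✓ 2012:Sat 2013:Sun 2014:Mon 2015:Tue 2016:Thu✓ 2017:Fri✓ 2018:Sat 2019:Sun 2020:Tue 2021:Wed 2022:Thu✓ …(25 more)… 2048:Tue 2049:Wed 2050:Thu✓ 2051:Fri✓ 2052:Sun 2053:Mon 2054:Tue 2055:Wed 2056:Fri✓ 2057:Sat 2058:Sun 2059:Mon 2060:Wed 2061:Thu✓ 2062:Fri✓
Years with five Fridays: 2011, 2016, 2017, 2022, 2023, 2028, 2033, 2034, 2039, 2044, 2045, 2050, 2051, 2056, 2061, 2062 → 16.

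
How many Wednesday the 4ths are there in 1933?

2

Check the 4th of each month of 1933: Jan 4: Wed, Feb 4: Sat, Mar 4: Sat, Apr 4: Tue, May 4: Thu, Jun 4: Sun, Jul 4: Tue, Aug 4: Fri, Sep 4: Mon, Oct 4: Wed, Nov 4: Sat, Dec 4: Mon.
Wednesday occurs in January, October — 2 months.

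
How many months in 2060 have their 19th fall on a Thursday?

Check the 19th of each month of 2060: Jan 19: Mon, Feb 19: Thu, Mar 19: Fri, Apr 19: Mon, May 19: Wed, Jun 19: Sat, Jul 19: Mon, Aug 19: Thu, Sep 19: Sun, Oct 19: Tue, Nov 19: Fri, Dec 19: Sun.
Thursday occurs in February, August — 2 months.

2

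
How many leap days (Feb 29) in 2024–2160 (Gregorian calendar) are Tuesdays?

Leap years in 2024–2160: 34 of them.
Feb 29 weekday advances by 5 (mod 7) from one leap year to the next four years later (or differs when a century non-leap intervenes).
Leap-day weekdays: 2024:Thu 2028:Tue✓ 2032:Sun 2036:Fri 2040:Wed 2044:Mon 2048:Sat 2052:Thu 2056:Tue✓ 2060:Sun 2064:Fri 2068:Wed 2072:Mon …(8 more)… 2112:Mon 2116:Sat 2120:Thu 2124:Tue✓ 2128:Sun 2132:Fri 2136:Wed 2140:Mon 2144:Sat 2148:Thu 2152:Tue✓ 2156:Sun 2160:Fri
Tuesday: 2028, 2056, 2084, 2124, 2152 → 5.

5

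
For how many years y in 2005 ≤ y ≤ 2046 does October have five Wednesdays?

October has 31 days; it has five Wednesdays when Wednesday falls among the first (month-length − 28) days — i.e. when October 1 is one of Wednesday/Tuesday/Monday.
October 1 by year: 2005:Sat 2006:Sun 2007:Mon✓ 2008:Wed✓ 2009:Thu 2010:Fri 2011:Sat 2012:Mon✓ 2013:Tue✓ 2014:Wed✓ 2015:Thu 2016:Sat 2017:Sun 2018:Mon✓ 2019:Tue✓ …(12 more)… 2032:Fri 2033:Sat 2034:Sun 2035:Mon✓ 2036:Wed✓ 2037:Thu 2038:Fri 2039:Sat 2040:Mon✓ 2041:Tue✓ 2042:Wed✓ 2043:Thu 2044:Sat 2045:Sun 2046:Mon✓
Years with five Wednesdays: 2007, 2008, 2012, 2013, 2014, 2018, 2019, 2024, 2025, 2029, 2030, 2031, 2035, 2036, 2040, 2041, 2042, 2046 → 18.

18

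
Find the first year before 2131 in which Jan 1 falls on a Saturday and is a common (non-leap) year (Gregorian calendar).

Jan 1 advances by 2 weekdays after a leap year and by 1 after a common year.
2131: Jan 1 is Monday.
2130: Sunday
2129: Saturday
2129 begins on a Saturday and is a common year.

2129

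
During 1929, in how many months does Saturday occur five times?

4

A month of length L has five Saturdays iff its first Saturday is on day ≤ L−28 (so day 1–3 in a 31-day month, 1–2 in a 30-day month, day 1 in a leap February).
Checking each month of 1929: Jan starts Tue (31d); Feb starts Fri (28d); Mar starts Fri (31d) ✓; Apr starts Mon (30d); May starts Wed (31d); Jun starts Sat (30d) ✓; Jul starts Mon (31d); Aug starts Thu (31d) ✓; Sep starts Sun (30d); Oct starts Tue (31d); Nov starts Fri (30d) ✓; Dec starts Sun (31d).
Five-Saturday months: March, June, August, November → 4.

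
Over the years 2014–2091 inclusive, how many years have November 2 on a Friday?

Track November 2's weekday year by year (advancing +1, or +2 across a Feb 29):
  2014: Sun  2015: Mon (+1)  2016: Wed (+2)  2017: Thu (+1)  2018: Fri (+1) ✓
  2019: Sat (+1)  2020: Mon (+2)  2021: Tue (+1)  2022: Wed (+1)  2023: Thu (+1)
  2024: Sat (+2)  2025: Sun (+1)  2026: Mon (+1)  2027: Tue (+1)  … (50 more years) …
  2078: Wed (+1)  2079: Thu (+1)  2080: Sat (+2)  2081: Sun (+1)  2082: Mon (+1)
  2083: Tue (+1)  2084: Thu (+2)  2085: Fri (+1) ✓  2086: Sat (+1)  2087: Sun (+1)
  2088: Tue (+2)  2089: Wed (+1)  2090: Thu (+1)  2091: Fri (+1) ✓
Friday years: 2018, 2029, 2035, 2040, 2046, 2057, 2063, 2068, 2074, 2085, 2091 — 11 in total.

11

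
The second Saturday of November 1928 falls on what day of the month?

November 1, 1928 is a Thursday, so the first Saturday is the 3rd.
The second Saturday is 3 + 7 = 10.

10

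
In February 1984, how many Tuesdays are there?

February 1984 has 29 days and begins on Wednesday.
The first Tuesday is February 7.
Tuesdays fall on 7, 14, 21, 28 — that's 4.

4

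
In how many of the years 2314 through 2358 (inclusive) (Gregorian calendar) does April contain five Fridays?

April has 30 days; it has five Fridays when Friday falls among the first (month-length − 28) days — i.e. when April 1 is one of Friday/Thursday.
April 1 by year: 2314:Wed 2315:Thu✓ 2316:Sat 2317:Sun 2318:Mon 2319:Tue 2320:Thu✓ 2321:Fri✓ 2322:Sat 2323:Sun 2324:Tue 2325:Wed 2326:Thu✓ 2327:Fri✓ 2328:Sun …(15 more)… 2344:Sat 2345:Sun 2346:Mon 2347:Tue 2348:Thu✓ 2349:Fri✓ 2350:Sat 2351:Sun 2352:Tue 2353:Wed 2354:Thu✓ 2355:Fri✓ 2356:Sun 2357:Mon 2358:Tue
Years with five Fridays: 2315, 2320, 2321, 2326, 2327, 2332, 2337, 2338, 2343, 2348, 2349, 2354, 2355 → 13.

13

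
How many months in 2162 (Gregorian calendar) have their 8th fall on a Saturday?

1

Check the 8th of each month of 2162: Jan 8: Fri, Feb 8: Mon, Mar 8: Mon, Apr 8: Thu, May 8: Sat, Jun 8: Tue, Jul 8: Thu, Aug 8: Sun, Sep 8: Wed, Oct 8: Fri, Nov 8: Mon, Dec 8: Wed.
Saturday occurs in May — 1 month.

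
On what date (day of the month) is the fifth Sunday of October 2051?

29

October 1, 2051 is a Sunday, so the first Sunday is the 1st.
The fifth Sunday is 1 + 28 = 29.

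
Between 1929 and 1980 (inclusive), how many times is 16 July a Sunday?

Track 16 July's weekday year by year (advancing +1, or +2 across a Feb 29):
  1929: Tue  1930: Wed (+1)  1931: Thu (+1)  1932: Sat (+2)  1933: Sun (+1) ✓
  1934: Mon (+1)  1935: Tue (+1)  1936: Thu (+2)  1937: Fri (+1)  1938: Sat (+1)
  1939: Sun (+1) ✓  1940: Tue (+2)  1941: Wed (+1)  1942: Thu (+1)  … (24 more years) …
  1967: Sun (+1) ✓  1968: Tue (+2)  1969: Wed (+1)  1970: Thu (+1)  1971: Fri (+1)
  1972: Sun (+2) ✓  1973: Mon (+1)  1974: Tue (+1)  1975: Wed (+1)  1976: Fri (+2)
  1977: Sat (+1)  1978: Sun (+1) ✓  1979: Mon (+1)  1980: Wed (+2)
Sunday years: 1933, 1939, 1944, 1950, 1961, 1967, 1972, 1978 — 8 in total.

8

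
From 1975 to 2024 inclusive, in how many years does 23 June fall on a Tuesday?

7

Track 23 June's weekday year by year (advancing +1, or +2 across a Feb 29):
  1975: Mon  1976: Wed (+2)  1977: Thu (+1)  1978: Fri (+1)  1979: Sat (+1)
  1980: Mon (+2)  1981: Tue (+1) ✓  1982: Wed (+1)  1983: Thu (+1)  1984: Sat (+2)
  1985: Sun (+1)  1986: Mon (+1)  1987: Tue (+1) ✓  1988: Thu (+2)  … (22 more years) …
  2011: Thu (+1)  2012: Sat (+2)  2013: Sun (+1)  2014: Mon (+1)  2015: Tue (+1) ✓
  2016: Thu (+2)  2017: Fri (+1)  2018: Sat (+1)  2019: Sun (+1)  2020: Tue (+2) ✓
  2021: Wed (+1)  2022: Thu (+1)  2023: Fri (+1)  2024: Sun (+2)
Tuesday years: 1981, 1987, 1992, 1998, 2009, 2015, 2020 — 7 in total.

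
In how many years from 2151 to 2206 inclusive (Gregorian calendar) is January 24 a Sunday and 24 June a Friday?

Check each year's weekday for January 24 and 24 June:
  2151: Sun/Thu  2152: Mon/Sat  2153: Wed/Sun  2154: Thu/Mon  2155: Fri/Tue  2156: Sat/Thu  2157: Mon/Fri  2158: Tue/Sat  2159: Wed/Sun  2160: Thu/Tue  2161: Sat/Wed  2162: Sun/Thu  2163: Mon/Fri  2164: Tue/Sun  …(28 more)…  2193: Thu/Mon  2194: Fri/Tue  2195: Sat/Wed  2196: Sun/Fri ✓  2197: Tue/Sat  2198: Wed/Sun  2199: Thu/Mon  2200: Fri/Tue  2201: Sat/Wed  2202: Sun/Thu  2203: Mon/Fri  2204: Tue/Sun  2205: Thu/Mon  2206: Fri/Tue
Both conditions hold in: 2168, 2196 — 2.

2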